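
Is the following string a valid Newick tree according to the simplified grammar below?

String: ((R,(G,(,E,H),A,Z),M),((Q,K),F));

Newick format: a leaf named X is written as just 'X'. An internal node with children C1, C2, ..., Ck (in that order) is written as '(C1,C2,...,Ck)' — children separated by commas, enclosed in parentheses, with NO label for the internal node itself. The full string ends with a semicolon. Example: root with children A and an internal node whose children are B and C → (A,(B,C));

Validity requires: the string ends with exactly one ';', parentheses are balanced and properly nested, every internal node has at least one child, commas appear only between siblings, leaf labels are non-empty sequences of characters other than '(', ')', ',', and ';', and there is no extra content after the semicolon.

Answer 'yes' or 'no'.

Answer: no

Derivation:
Input: ((R,(G,(,E,H),A,Z),M),((Q,K),F));
Paren balance: 6 '(' vs 6 ')' OK
Ends with single ';': True
Full parse: FAILS (empty leaf label at pos 8)
Valid: False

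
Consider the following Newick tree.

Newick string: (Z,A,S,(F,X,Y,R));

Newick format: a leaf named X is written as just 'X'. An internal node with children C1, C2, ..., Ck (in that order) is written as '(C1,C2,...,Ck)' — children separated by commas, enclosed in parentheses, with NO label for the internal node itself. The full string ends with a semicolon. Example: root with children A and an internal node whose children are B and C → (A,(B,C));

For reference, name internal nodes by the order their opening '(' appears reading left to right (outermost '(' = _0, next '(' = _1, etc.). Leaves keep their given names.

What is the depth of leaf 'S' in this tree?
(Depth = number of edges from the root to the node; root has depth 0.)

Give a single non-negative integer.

Newick: (Z,A,S,(F,X,Y,R));
Naming internals by '(' encounter order: outermost '(' = _0, next = _1, ...
Query node: S
Path from root: _0 -> S
Depth of S: 1 (number of edges from root)

Answer: 1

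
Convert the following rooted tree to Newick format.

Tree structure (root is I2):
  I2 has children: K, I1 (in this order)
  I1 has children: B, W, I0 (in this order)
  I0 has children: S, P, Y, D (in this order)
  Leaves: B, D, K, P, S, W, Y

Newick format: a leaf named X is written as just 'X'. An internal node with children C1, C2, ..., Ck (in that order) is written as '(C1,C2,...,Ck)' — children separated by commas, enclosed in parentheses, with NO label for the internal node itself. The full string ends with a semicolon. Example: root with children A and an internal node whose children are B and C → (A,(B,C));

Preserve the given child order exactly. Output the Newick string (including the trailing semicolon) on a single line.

Answer: (K,(B,W,(S,P,Y,D)));

Derivation:
internal I2 with children ['K', 'I1']
  leaf 'K' → 'K'
  internal I1 with children ['B', 'W', 'I0']
    leaf 'B' → 'B'
    leaf 'W' → 'W'
    internal I0 with children ['S', 'P', 'Y', 'D']
      leaf 'S' → 'S'
      leaf 'P' → 'P'
      leaf 'Y' → 'Y'
      leaf 'D' → 'D'
    → '(S,P,Y,D)'
  → '(B,W,(S,P,Y,D))'
→ '(K,(B,W,(S,P,Y,D)))'
Final: (K,(B,W,(S,P,Y,D)));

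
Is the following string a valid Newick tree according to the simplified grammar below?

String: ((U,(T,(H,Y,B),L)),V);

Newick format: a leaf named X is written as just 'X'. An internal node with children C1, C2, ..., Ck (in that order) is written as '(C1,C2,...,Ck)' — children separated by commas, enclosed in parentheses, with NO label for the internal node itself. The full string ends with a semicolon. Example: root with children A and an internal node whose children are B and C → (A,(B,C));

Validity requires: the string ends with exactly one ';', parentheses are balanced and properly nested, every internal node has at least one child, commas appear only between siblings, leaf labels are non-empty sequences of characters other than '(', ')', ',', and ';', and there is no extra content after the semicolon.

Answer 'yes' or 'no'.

Input: ((U,(T,(H,Y,B),L)),V);
Paren balance: 4 '(' vs 4 ')' OK
Ends with single ';': True
Full parse: OK
Valid: True

Answer: yes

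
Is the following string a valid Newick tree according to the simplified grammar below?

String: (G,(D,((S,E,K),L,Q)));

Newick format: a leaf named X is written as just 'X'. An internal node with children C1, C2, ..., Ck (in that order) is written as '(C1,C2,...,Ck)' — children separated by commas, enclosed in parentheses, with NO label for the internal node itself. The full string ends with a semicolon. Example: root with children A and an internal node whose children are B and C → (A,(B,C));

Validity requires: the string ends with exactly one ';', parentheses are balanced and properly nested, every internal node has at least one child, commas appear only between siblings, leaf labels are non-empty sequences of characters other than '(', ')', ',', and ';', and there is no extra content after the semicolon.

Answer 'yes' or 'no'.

Input: (G,(D,((S,E,K),L,Q)));
Paren balance: 4 '(' vs 4 ')' OK
Ends with single ';': True
Full parse: OK
Valid: True

Answer: yes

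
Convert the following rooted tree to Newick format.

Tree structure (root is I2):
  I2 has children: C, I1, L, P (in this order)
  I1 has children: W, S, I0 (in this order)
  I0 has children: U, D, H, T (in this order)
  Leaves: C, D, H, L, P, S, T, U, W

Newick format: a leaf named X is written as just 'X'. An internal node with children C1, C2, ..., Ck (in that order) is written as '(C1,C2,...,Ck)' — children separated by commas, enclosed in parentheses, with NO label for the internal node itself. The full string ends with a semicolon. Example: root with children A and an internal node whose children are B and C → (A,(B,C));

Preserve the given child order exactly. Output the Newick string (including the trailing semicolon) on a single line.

Answer: (C,(W,S,(U,D,H,T)),L,P);

Derivation:
internal I2 with children ['C', 'I1', 'L', 'P']
  leaf 'C' → 'C'
  internal I1 with children ['W', 'S', 'I0']
    leaf 'W' → 'W'
    leaf 'S' → 'S'
    internal I0 with children ['U', 'D', 'H', 'T']
      leaf 'U' → 'U'
      leaf 'D' → 'D'
      leaf 'H' → 'H'
      leaf 'T' → 'T'
    → '(U,D,H,T)'
  → '(W,S,(U,D,H,T))'
  leaf 'L' → 'L'
  leaf 'P' → 'P'
→ '(C,(W,S,(U,D,H,T)),L,P)'
Final: (C,(W,S,(U,D,H,T)),L,P);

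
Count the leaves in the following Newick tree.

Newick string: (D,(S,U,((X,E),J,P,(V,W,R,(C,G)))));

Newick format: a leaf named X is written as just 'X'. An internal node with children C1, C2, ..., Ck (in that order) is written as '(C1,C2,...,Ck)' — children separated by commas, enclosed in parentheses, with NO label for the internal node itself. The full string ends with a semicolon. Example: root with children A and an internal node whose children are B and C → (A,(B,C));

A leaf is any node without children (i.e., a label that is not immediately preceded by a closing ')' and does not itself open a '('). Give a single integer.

Answer: 12

Derivation:
Newick: (D,(S,U,((X,E),J,P,(V,W,R,(C,G)))));
Scan left-to-right; a leaf is any maximal label run not followed by '(':
  pos 1: leaf 'D' → count = 1
  pos 4: leaf 'S' → count = 2
  pos 6: leaf 'U' → count = 3
  pos 10: leaf 'X' → count = 4
  pos 12: leaf 'E' → count = 5
  pos 15: leaf 'J' → count = 6
  pos 17: leaf 'P' → count = 7
  pos 20: leaf 'V' → count = 8
  pos 22: leaf 'W' → count = 9
  pos 24: leaf 'R' → count = 10
  pos 27: leaf 'C' → count = 11
  pos 29: leaf 'G' → count = 12
Total leaves: 12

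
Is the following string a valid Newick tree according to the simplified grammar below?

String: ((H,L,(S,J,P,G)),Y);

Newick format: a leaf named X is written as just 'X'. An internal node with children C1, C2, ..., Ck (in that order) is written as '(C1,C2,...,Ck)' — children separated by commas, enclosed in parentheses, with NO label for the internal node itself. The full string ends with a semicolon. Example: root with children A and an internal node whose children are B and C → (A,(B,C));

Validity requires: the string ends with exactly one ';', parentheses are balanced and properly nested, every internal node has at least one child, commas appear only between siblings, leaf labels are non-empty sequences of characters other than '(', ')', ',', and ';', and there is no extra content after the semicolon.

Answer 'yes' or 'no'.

Input: ((H,L,(S,J,P,G)),Y);
Paren balance: 3 '(' vs 3 ')' OK
Ends with single ';': True
Full parse: OK
Valid: True

Answer: yes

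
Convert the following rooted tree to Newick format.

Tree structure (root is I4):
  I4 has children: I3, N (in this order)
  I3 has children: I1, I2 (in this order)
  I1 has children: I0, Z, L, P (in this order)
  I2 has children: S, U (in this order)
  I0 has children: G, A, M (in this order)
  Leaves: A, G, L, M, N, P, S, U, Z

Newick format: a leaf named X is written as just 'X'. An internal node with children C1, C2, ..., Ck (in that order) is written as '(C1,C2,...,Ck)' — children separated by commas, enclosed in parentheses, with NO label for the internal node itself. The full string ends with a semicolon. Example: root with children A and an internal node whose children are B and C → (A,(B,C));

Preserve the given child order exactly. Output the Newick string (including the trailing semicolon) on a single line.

Answer: ((((G,A,M),Z,L,P),(S,U)),N);

Derivation:
internal I4 with children ['I3', 'N']
  internal I3 with children ['I1', 'I2']
    internal I1 with children ['I0', 'Z', 'L', 'P']
      internal I0 with children ['G', 'A', 'M']
        leaf 'G' → 'G'
        leaf 'A' → 'A'
        leaf 'M' → 'M'
      → '(G,A,M)'
      leaf 'Z' → 'Z'
      leaf 'L' → 'L'
      leaf 'P' → 'P'
    → '((G,A,M),Z,L,P)'
    internal I2 with children ['S', 'U']
      leaf 'S' → 'S'
      leaf 'U' → 'U'
    → '(S,U)'
  → '(((G,A,M),Z,L,P),(S,U))'
  leaf 'N' → 'N'
→ '((((G,A,M),Z,L,P),(S,U)),N)'
Final: ((((G,A,M),Z,L,P),(S,U)),N);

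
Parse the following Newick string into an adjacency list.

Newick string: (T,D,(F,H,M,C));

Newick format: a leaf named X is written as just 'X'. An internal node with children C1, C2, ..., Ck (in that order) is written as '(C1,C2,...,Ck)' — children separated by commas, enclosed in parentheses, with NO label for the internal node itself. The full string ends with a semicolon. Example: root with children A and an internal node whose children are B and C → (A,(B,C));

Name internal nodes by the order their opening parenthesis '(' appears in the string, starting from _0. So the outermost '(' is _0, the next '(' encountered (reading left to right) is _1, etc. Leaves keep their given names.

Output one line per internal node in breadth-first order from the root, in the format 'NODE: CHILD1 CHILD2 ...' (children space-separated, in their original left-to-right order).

Answer: _0: T D _1
_1: F H M C

Derivation:
Input: (T,D,(F,H,M,C));
Scanning left-to-right, naming '(' by encounter order:
  pos 0: '(' -> open internal node _0 (depth 1)
  pos 5: '(' -> open internal node _1 (depth 2)
  pos 13: ')' -> close internal node _1 (now at depth 1)
  pos 14: ')' -> close internal node _0 (now at depth 0)
Total internal nodes: 2
BFS adjacency from root:
  _0: T D _1
  _1: F H M C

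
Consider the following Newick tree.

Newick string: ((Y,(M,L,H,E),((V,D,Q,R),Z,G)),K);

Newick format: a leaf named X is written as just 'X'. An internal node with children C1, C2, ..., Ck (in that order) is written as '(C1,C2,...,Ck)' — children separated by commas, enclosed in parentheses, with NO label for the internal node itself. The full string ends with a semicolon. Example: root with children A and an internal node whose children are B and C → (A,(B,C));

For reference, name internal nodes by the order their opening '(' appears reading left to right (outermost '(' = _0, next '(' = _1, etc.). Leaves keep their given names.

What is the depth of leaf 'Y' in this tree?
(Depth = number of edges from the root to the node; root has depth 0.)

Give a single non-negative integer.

Answer: 2

Derivation:
Newick: ((Y,(M,L,H,E),((V,D,Q,R),Z,G)),K);
Naming internals by '(' encounter order: outermost '(' = _0, next = _1, ...
Query node: Y
Path from root: _0 -> _1 -> Y
Depth of Y: 2 (number of edges from root)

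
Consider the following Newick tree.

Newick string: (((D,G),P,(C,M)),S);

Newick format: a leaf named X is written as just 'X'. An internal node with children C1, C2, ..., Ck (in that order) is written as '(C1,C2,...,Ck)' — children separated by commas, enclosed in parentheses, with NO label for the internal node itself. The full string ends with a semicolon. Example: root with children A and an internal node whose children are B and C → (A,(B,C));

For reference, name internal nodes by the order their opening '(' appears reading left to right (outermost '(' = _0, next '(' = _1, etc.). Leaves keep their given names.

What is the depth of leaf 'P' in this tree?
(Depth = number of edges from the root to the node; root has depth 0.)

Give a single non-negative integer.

Newick: (((D,G),P,(C,M)),S);
Naming internals by '(' encounter order: outermost '(' = _0, next = _1, ...
Query node: P
Path from root: _0 -> _1 -> P
Depth of P: 2 (number of edges from root)

Answer: 2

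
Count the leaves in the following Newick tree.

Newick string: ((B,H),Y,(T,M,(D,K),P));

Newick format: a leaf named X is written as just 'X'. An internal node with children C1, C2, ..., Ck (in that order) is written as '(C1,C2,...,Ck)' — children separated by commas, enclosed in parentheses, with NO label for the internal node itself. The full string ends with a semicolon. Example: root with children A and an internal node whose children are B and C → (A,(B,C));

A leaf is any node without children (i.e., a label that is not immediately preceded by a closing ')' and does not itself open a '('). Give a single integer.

Newick: ((B,H),Y,(T,M,(D,K),P));
Scan left-to-right; a leaf is any maximal label run not followed by '(':
  pos 2: leaf 'B' → count = 1
  pos 4: leaf 'H' → count = 2
  pos 7: leaf 'Y' → count = 3
  pos 10: leaf 'T' → count = 4
  pos 12: leaf 'M' → count = 5
  pos 15: leaf 'D' → count = 6
  pos 17: leaf 'K' → count = 7
  pos 20: leaf 'P' → count = 8
Total leaves: 8

Answer: 8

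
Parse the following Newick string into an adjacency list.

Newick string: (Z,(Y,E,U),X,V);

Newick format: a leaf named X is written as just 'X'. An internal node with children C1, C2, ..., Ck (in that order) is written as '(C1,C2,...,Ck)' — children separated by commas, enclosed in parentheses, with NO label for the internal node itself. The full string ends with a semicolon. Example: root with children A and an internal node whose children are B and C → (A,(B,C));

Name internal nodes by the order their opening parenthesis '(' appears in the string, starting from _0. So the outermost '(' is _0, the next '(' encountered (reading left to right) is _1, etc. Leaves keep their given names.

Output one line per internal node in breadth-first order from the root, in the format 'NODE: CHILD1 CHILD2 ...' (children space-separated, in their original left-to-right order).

Input: (Z,(Y,E,U),X,V);
Scanning left-to-right, naming '(' by encounter order:
  pos 0: '(' -> open internal node _0 (depth 1)
  pos 3: '(' -> open internal node _1 (depth 2)
  pos 9: ')' -> close internal node _1 (now at depth 1)
  pos 14: ')' -> close internal node _0 (now at depth 0)
Total internal nodes: 2
BFS adjacency from root:
  _0: Z _1 X V
  _1: Y E U

Answer: _0: Z _1 X V
_1: Y E U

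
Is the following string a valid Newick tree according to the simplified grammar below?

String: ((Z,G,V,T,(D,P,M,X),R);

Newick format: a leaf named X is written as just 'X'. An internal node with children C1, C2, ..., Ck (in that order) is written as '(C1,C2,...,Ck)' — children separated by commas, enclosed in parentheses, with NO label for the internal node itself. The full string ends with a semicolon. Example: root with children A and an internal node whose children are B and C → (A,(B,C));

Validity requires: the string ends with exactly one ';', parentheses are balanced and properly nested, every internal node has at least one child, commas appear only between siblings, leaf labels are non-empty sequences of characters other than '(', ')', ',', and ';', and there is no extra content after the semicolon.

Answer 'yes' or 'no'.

Input: ((Z,G,V,T,(D,P,M,X),R);
Paren balance: 3 '(' vs 2 ')' MISMATCH
Ends with single ';': True
Full parse: FAILS (expected , or ) at pos 22)
Valid: False

Answer: no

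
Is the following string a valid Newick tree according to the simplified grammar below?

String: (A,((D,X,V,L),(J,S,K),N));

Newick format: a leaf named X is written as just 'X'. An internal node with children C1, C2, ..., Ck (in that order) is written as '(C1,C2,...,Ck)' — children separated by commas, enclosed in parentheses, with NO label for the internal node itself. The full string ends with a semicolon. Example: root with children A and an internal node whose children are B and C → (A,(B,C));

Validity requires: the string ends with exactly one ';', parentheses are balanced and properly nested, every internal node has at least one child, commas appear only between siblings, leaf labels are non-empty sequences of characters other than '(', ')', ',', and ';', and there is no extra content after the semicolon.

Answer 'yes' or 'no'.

Input: (A,((D,X,V,L),(J,S,K),N));
Paren balance: 4 '(' vs 4 ')' OK
Ends with single ';': True
Full parse: OK
Valid: True

Answer: yes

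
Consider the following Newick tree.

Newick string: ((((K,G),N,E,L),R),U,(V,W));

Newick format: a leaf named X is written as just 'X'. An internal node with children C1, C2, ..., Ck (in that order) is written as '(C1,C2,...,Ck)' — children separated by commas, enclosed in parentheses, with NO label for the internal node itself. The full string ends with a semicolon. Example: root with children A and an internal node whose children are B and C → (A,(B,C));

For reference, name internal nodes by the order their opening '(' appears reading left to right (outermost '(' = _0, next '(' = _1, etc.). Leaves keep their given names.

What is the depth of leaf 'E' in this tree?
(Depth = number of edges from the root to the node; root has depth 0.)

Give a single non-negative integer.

Newick: ((((K,G),N,E,L),R),U,(V,W));
Naming internals by '(' encounter order: outermost '(' = _0, next = _1, ...
Query node: E
Path from root: _0 -> _1 -> _2 -> E
Depth of E: 3 (number of edges from root)

Answer: 3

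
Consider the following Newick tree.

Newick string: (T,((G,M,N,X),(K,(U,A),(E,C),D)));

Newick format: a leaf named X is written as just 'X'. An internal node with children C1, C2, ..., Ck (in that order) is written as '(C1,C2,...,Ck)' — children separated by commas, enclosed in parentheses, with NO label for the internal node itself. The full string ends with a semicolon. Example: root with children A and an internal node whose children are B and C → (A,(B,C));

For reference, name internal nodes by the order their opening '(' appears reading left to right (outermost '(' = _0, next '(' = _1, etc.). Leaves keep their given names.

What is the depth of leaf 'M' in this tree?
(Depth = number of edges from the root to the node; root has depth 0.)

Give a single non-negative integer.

Answer: 3

Derivation:
Newick: (T,((G,M,N,X),(K,(U,A),(E,C),D)));
Naming internals by '(' encounter order: outermost '(' = _0, next = _1, ...
Query node: M
Path from root: _0 -> _1 -> _2 -> M
Depth of M: 3 (number of edges from root)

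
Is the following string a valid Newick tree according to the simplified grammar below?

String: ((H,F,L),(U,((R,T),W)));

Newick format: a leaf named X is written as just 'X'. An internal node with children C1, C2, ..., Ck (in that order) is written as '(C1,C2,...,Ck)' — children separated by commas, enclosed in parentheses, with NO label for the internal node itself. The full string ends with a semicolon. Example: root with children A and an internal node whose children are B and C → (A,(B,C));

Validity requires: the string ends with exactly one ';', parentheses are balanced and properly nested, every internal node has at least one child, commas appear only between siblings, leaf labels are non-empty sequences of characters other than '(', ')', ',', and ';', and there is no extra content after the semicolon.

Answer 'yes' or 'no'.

Input: ((H,F,L),(U,((R,T),W)));
Paren balance: 5 '(' vs 5 ')' OK
Ends with single ';': True
Full parse: OK
Valid: True

Answer: yes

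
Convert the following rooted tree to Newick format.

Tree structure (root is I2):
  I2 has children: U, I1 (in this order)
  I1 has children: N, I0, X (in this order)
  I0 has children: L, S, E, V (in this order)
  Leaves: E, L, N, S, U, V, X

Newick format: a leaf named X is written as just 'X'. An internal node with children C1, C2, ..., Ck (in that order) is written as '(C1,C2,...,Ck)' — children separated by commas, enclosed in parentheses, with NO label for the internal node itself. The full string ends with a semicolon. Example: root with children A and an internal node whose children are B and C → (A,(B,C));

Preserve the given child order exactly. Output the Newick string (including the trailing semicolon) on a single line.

internal I2 with children ['U', 'I1']
  leaf 'U' → 'U'
  internal I1 with children ['N', 'I0', 'X']
    leaf 'N' → 'N'
    internal I0 with children ['L', 'S', 'E', 'V']
      leaf 'L' → 'L'
      leaf 'S' → 'S'
      leaf 'E' → 'E'
      leaf 'V' → 'V'
    → '(L,S,E,V)'
    leaf 'X' → 'X'
  → '(N,(L,S,E,V),X)'
→ '(U,(N,(L,S,E,V),X))'
Final: (U,(N,(L,S,E,V),X));

Answer: (U,(N,(L,S,E,V),X));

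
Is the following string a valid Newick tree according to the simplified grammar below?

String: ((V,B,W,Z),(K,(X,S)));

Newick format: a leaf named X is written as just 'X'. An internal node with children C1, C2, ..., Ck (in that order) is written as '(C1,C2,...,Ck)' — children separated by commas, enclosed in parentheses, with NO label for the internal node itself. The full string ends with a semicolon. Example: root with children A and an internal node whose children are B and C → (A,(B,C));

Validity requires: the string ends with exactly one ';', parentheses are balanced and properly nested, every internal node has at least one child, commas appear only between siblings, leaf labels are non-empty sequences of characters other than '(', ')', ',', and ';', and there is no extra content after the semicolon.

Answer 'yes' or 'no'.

Input: ((V,B,W,Z),(K,(X,S)));
Paren balance: 4 '(' vs 4 ')' OK
Ends with single ';': True
Full parse: OK
Valid: True

Answer: yes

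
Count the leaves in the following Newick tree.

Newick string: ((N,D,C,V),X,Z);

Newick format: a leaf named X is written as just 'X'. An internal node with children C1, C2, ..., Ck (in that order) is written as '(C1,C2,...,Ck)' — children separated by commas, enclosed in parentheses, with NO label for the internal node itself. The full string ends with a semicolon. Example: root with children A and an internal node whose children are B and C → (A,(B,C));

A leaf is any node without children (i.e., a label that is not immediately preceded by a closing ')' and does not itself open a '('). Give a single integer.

Answer: 6

Derivation:
Newick: ((N,D,C,V),X,Z);
Scan left-to-right; a leaf is any maximal label run not followed by '(':
  pos 2: leaf 'N' → count = 1
  pos 4: leaf 'D' → count = 2
  pos 6: leaf 'C' → count = 3
  pos 8: leaf 'V' → count = 4
  pos 11: leaf 'X' → count = 5
  pos 13: leaf 'Z' → count = 6
Total leaves: 6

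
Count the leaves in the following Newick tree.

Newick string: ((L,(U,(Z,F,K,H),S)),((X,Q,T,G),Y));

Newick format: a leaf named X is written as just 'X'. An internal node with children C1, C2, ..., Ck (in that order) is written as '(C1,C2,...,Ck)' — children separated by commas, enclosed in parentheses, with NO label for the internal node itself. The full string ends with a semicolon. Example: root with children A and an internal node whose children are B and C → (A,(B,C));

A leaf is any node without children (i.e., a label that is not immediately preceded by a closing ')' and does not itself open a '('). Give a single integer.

Answer: 12

Derivation:
Newick: ((L,(U,(Z,F,K,H),S)),((X,Q,T,G),Y));
Scan left-to-right; a leaf is any maximal label run not followed by '(':
  pos 2: leaf 'L' → count = 1
  pos 5: leaf 'U' → count = 2
  pos 8: leaf 'Z' → count = 3
  pos 10: leaf 'F' → count = 4
  pos 12: leaf 'K' → count = 5
  pos 14: leaf 'H' → count = 6
  pos 17: leaf 'S' → count = 7
  pos 23: leaf 'X' → count = 8
  pos 25: leaf 'Q' → count = 9
  pos 27: leaf 'T' → count = 10
  pos 29: leaf 'G' → count = 11
  pos 32: leaf 'Y' → count = 12
Total leaves: 12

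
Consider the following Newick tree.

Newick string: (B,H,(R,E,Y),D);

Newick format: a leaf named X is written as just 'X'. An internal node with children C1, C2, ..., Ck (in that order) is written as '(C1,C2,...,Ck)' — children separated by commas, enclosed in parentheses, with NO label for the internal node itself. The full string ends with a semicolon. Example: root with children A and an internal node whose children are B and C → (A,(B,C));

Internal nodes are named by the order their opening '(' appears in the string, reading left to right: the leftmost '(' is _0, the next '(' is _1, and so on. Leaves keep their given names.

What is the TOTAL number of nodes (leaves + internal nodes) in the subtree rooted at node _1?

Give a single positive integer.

Newick: (B,H,(R,E,Y),D);
Locate _1: it is the '(' at position 5 (the 2nd '(' reading left to right).
Query: subtree rooted at _1
_1: subtree_size = 1 + 3
  R: subtree_size = 1 + 0
  E: subtree_size = 1 + 0
  Y: subtree_size = 1 + 0
Total subtree size of _1: 4

Answer: 4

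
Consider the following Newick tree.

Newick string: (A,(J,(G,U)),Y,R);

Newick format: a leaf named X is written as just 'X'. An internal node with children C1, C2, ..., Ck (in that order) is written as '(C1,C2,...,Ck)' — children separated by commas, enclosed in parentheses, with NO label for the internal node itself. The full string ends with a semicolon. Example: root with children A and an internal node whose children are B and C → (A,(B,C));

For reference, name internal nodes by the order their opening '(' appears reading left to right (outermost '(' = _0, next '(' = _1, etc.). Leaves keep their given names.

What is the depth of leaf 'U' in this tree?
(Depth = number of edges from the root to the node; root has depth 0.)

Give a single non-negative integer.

Newick: (A,(J,(G,U)),Y,R);
Naming internals by '(' encounter order: outermost '(' = _0, next = _1, ...
Query node: U
Path from root: _0 -> _1 -> _2 -> U
Depth of U: 3 (number of edges from root)

Answer: 3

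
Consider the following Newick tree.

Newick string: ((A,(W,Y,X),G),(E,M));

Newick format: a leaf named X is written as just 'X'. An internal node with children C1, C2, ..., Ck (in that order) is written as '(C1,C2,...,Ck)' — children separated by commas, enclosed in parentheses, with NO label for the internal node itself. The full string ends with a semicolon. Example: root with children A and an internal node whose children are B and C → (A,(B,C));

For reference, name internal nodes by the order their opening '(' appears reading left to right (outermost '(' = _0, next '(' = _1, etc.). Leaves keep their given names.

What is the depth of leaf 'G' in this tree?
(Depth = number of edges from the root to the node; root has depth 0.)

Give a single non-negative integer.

Newick: ((A,(W,Y,X),G),(E,M));
Naming internals by '(' encounter order: outermost '(' = _0, next = _1, ...
Query node: G
Path from root: _0 -> _1 -> G
Depth of G: 2 (number of edges from root)

Answer: 2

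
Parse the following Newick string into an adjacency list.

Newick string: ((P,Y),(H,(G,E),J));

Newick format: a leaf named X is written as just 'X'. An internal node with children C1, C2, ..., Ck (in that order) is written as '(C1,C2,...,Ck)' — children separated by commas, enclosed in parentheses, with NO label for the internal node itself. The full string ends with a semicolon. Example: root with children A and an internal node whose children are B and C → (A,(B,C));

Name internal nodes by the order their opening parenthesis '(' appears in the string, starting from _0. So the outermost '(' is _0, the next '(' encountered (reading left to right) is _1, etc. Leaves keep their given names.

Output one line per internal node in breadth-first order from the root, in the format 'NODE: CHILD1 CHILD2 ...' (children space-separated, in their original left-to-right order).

Answer: _0: _1 _2
_1: P Y
_2: H _3 J
_3: G E

Derivation:
Input: ((P,Y),(H,(G,E),J));
Scanning left-to-right, naming '(' by encounter order:
  pos 0: '(' -> open internal node _0 (depth 1)
  pos 1: '(' -> open internal node _1 (depth 2)
  pos 5: ')' -> close internal node _1 (now at depth 1)
  pos 7: '(' -> open internal node _2 (depth 2)
  pos 10: '(' -> open internal node _3 (depth 3)
  pos 14: ')' -> close internal node _3 (now at depth 2)
  pos 17: ')' -> close internal node _2 (now at depth 1)
  pos 18: ')' -> close internal node _0 (now at depth 0)
Total internal nodes: 4
BFS adjacency from root:
  _0: _1 _2
  _1: P Y
  _2: H _3 J
  _3: G E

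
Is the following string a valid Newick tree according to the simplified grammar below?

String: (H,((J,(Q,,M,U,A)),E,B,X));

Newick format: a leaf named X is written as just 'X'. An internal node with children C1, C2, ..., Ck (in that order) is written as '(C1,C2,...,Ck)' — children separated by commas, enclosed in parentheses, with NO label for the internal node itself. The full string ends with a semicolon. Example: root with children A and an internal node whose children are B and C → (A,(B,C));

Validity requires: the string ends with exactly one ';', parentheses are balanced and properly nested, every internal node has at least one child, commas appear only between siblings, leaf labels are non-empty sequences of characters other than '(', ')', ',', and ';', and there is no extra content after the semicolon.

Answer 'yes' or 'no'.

Answer: no

Derivation:
Input: (H,((J,(Q,,M,U,A)),E,B,X));
Paren balance: 4 '(' vs 4 ')' OK
Ends with single ';': True
Full parse: FAILS (empty leaf label at pos 10)
Valid: False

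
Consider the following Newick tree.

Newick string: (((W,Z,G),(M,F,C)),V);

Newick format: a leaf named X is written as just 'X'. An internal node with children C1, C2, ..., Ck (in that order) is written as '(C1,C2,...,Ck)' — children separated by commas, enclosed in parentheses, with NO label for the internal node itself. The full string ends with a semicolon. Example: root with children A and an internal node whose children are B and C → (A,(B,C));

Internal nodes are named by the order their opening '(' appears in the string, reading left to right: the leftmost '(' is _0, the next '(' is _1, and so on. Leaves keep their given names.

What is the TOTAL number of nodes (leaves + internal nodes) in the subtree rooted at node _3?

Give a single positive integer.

Answer: 4

Derivation:
Newick: (((W,Z,G),(M,F,C)),V);
Locate _3: it is the '(' at position 10 (the 4th '(' reading left to right).
Query: subtree rooted at _3
_3: subtree_size = 1 + 3
  M: subtree_size = 1 + 0
  F: subtree_size = 1 + 0
  C: subtree_size = 1 + 0
Total subtree size of _3: 4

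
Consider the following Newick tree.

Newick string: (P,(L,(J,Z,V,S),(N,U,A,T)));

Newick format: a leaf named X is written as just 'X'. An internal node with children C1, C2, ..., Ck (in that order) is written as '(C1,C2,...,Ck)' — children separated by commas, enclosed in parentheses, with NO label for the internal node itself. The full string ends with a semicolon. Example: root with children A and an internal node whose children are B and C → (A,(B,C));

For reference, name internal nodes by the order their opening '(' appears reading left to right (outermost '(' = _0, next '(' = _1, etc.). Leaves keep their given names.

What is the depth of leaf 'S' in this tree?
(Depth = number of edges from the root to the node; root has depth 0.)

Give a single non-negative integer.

Answer: 3

Derivation:
Newick: (P,(L,(J,Z,V,S),(N,U,A,T)));
Naming internals by '(' encounter order: outermost '(' = _0, next = _1, ...
Query node: S
Path from root: _0 -> _1 -> _2 -> S
Depth of S: 3 (number of edges from root)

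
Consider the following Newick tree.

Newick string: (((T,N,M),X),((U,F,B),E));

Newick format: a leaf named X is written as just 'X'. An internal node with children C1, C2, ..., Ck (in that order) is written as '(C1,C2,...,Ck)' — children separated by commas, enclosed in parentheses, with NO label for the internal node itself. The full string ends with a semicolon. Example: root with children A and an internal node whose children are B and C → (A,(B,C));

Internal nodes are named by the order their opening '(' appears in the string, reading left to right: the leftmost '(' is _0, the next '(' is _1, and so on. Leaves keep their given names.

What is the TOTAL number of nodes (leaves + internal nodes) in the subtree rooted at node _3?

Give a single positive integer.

Newick: (((T,N,M),X),((U,F,B),E));
Locate _3: it is the '(' at position 13 (the 4th '(' reading left to right).
Query: subtree rooted at _3
_3: subtree_size = 1 + 5
  _4: subtree_size = 1 + 3
    U: subtree_size = 1 + 0
    F: subtree_size = 1 + 0
    B: subtree_size = 1 + 0
  E: subtree_size = 1 + 0
Total subtree size of _3: 6

Answer: 6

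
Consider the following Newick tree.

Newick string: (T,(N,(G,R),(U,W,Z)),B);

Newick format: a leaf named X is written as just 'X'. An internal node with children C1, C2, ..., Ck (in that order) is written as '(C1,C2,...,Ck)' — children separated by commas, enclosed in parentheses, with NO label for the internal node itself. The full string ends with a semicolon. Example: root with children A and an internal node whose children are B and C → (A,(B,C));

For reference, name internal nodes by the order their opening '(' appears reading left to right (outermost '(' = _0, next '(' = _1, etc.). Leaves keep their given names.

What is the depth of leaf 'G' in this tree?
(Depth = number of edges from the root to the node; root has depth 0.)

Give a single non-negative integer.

Newick: (T,(N,(G,R),(U,W,Z)),B);
Naming internals by '(' encounter order: outermost '(' = _0, next = _1, ...
Query node: G
Path from root: _0 -> _1 -> _2 -> G
Depth of G: 3 (number of edges from root)

Answer: 3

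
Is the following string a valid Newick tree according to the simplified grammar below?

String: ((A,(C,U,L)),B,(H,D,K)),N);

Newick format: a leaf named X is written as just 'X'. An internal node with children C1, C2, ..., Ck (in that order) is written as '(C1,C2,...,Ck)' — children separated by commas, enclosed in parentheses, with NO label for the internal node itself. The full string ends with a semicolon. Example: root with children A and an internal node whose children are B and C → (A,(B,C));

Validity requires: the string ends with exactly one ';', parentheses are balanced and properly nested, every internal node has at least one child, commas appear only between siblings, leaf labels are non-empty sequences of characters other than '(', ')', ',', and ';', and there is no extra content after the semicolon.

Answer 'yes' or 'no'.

Answer: no

Derivation:
Input: ((A,(C,U,L)),B,(H,D,K)),N);
Paren balance: 4 '(' vs 5 ')' MISMATCH
Ends with single ';': True
Full parse: FAILS (extra content after tree at pos 23)
Valid: False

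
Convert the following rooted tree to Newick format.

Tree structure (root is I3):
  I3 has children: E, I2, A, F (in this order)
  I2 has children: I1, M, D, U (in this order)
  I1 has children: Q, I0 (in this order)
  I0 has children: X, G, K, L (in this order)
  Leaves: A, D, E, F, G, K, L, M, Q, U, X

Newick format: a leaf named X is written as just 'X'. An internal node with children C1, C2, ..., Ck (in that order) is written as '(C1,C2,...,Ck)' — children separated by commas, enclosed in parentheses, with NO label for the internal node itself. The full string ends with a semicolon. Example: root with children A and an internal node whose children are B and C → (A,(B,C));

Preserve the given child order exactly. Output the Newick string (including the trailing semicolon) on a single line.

Answer: (E,((Q,(X,G,K,L)),M,D,U),A,F);

Derivation:
internal I3 with children ['E', 'I2', 'A', 'F']
  leaf 'E' → 'E'
  internal I2 with children ['I1', 'M', 'D', 'U']
    internal I1 with children ['Q', 'I0']
      leaf 'Q' → 'Q'
      internal I0 with children ['X', 'G', 'K', 'L']
        leaf 'X' → 'X'
        leaf 'G' → 'G'
        leaf 'K' → 'K'
        leaf 'L' → 'L'
      → '(X,G,K,L)'
    → '(Q,(X,G,K,L))'
    leaf 'M' → 'M'
    leaf 'D' → 'D'
    leaf 'U' → 'U'
  → '((Q,(X,G,K,L)),M,D,U)'
  leaf 'A' → 'A'
  leaf 'F' → 'F'
→ '(E,((Q,(X,G,K,L)),M,D,U),A,F)'
Final: (E,((Q,(X,G,K,L)),M,D,U),A,F);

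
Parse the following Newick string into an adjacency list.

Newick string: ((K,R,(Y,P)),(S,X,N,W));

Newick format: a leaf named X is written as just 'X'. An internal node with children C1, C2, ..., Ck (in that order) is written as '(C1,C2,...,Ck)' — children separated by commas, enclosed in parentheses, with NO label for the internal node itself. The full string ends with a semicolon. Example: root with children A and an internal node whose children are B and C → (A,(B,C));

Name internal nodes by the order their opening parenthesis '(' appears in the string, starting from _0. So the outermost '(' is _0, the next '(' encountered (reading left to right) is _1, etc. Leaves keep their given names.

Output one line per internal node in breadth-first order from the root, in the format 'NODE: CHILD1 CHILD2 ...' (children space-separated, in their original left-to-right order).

Input: ((K,R,(Y,P)),(S,X,N,W));
Scanning left-to-right, naming '(' by encounter order:
  pos 0: '(' -> open internal node _0 (depth 1)
  pos 1: '(' -> open internal node _1 (depth 2)
  pos 6: '(' -> open internal node _2 (depth 3)
  pos 10: ')' -> close internal node _2 (now at depth 2)
  pos 11: ')' -> close internal node _1 (now at depth 1)
  pos 13: '(' -> open internal node _3 (depth 2)
  pos 21: ')' -> close internal node _3 (now at depth 1)
  pos 22: ')' -> close internal node _0 (now at depth 0)
Total internal nodes: 4
BFS adjacency from root:
  _0: _1 _3
  _1: K R _2
  _3: S X N W
  _2: Y P

Answer: _0: _1 _3
_1: K R _2
_3: S X N W
_2: Y P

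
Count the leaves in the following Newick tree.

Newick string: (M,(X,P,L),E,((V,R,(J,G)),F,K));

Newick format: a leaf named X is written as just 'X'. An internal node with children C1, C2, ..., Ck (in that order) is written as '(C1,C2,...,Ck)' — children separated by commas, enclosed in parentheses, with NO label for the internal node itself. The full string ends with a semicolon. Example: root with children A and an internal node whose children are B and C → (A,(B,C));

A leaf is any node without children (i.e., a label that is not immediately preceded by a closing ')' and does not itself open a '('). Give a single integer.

Newick: (M,(X,P,L),E,((V,R,(J,G)),F,K));
Scan left-to-right; a leaf is any maximal label run not followed by '(':
  pos 1: leaf 'M' → count = 1
  pos 4: leaf 'X' → count = 2
  pos 6: leaf 'P' → count = 3
  pos 8: leaf 'L' → count = 4
  pos 11: leaf 'E' → count = 5
  pos 15: leaf 'V' → count = 6
  pos 17: leaf 'R' → count = 7
  pos 20: leaf 'J' → count = 8
  pos 22: leaf 'G' → count = 9
  pos 26: leaf 'F' → count = 10
  pos 28: leaf 'K' → count = 11
Total leaves: 11

Answer: 11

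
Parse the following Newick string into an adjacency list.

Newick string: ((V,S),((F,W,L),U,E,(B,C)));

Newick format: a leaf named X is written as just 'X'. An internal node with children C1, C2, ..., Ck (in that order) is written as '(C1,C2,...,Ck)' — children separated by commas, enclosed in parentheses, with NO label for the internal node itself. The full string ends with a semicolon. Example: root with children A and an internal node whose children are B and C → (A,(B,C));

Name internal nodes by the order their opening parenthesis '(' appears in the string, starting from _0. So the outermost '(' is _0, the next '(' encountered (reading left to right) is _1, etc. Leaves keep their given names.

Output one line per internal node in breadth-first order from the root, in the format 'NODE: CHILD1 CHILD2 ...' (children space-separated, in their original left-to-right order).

Input: ((V,S),((F,W,L),U,E,(B,C)));
Scanning left-to-right, naming '(' by encounter order:
  pos 0: '(' -> open internal node _0 (depth 1)
  pos 1: '(' -> open internal node _1 (depth 2)
  pos 5: ')' -> close internal node _1 (now at depth 1)
  pos 7: '(' -> open internal node _2 (depth 2)
  pos 8: '(' -> open internal node _3 (depth 3)
  pos 14: ')' -> close internal node _3 (now at depth 2)
  pos 20: '(' -> open internal node _4 (depth 3)
  pos 24: ')' -> close internal node _4 (now at depth 2)
  pos 25: ')' -> close internal node _2 (now at depth 1)
  pos 26: ')' -> close internal node _0 (now at depth 0)
Total internal nodes: 5
BFS adjacency from root:
  _0: _1 _2
  _1: V S
  _2: _3 U E _4
  _3: F W L
  _4: B C

Answer: _0: _1 _2
_1: V S
_2: _3 U E _4
_3: F W L
_4: B C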